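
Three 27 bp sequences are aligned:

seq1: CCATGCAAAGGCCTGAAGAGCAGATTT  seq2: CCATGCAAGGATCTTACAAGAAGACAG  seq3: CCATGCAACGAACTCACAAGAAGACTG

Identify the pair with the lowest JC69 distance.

seq1–seq2: 10/27 differ, p = 0.370, d = 0.511.
seq1–seq3: 9/27 differ, p = 0.333, d = 0.441.
seq2–seq3: 4/27 differ, p = 0.148, d = 0.165.
The smallest distance is between seq2 and seq3.

seq2 and seq3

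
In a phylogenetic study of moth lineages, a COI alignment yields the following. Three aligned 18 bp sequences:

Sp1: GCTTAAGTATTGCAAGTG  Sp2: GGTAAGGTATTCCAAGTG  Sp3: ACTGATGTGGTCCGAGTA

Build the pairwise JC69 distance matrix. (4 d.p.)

Sp1–Sp2: 4/18 sites differ → p ≈ 0.222222, d = −0.75 ln(1 − 0.296296) = 0.263548 ≈ 0.2635.
Sp1–Sp3: 8/18 sites differ → p ≈ 0.444444, d = −0.75 ln(1 − 0.592592) = 0.673455 ≈ 0.6735.
Sp2–Sp3: 8/18 sites differ → p ≈ 0.444444, d = −0.75 ln(1 − 0.592592) = 0.673455 ≈ 0.6735.

d(Sp1,Sp2) = 0.2635, d(Sp1,Sp3) = 0.6735, d(Sp2,Sp3) = 0.6735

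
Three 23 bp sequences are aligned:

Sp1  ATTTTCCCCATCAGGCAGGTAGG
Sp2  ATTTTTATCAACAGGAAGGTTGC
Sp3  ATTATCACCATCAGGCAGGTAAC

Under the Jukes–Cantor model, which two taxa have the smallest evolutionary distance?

Sp1–Sp2: 7/23 differ, p = 0.304, d = 0.390.
Sp1–Sp3: 4/23 differ, p = 0.174, d = 0.198.
Sp2–Sp3: 7/23 differ, p = 0.304, d = 0.390.
The smallest distance is between Sp1 and Sp3.

Sp1 and Sp3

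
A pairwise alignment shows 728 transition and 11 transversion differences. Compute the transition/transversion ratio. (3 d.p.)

R = 728/11 = 66.181818… ≈ 66.182 (to 3 d.p.).

66.182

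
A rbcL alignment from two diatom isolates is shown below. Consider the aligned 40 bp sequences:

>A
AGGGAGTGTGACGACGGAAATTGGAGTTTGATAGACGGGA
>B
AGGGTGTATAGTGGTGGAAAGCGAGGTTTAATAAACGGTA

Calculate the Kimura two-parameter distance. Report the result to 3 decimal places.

Of 40 sites, 11 differences are transitions and 3 are transversions, so P = 11/40 = 0.275 and Q = 3/40 = 0.075.
Under the Kimura two-parameter model, d = −½ ln(1 − 2P − Q) − ¼ ln(1 − 2Q).
1 − 2P − Q = 0.375, giving −½ ln(0.375) = 0.490415.
1 − 2Q = 0.85, giving −¼ ln(0.85) = 0.040630.
d = 0.490415 + 0.040630 = 0.531045.

0.531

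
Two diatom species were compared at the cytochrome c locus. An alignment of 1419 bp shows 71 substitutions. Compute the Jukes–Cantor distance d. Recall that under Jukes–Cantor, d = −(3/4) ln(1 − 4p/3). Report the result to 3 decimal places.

p = 71/1419 ≈ 0.050035.
d = −(3/4) ln(1 − 4p/3) = −0.75 ln(1 − 0.066713) = −0.75 ln(0.933287)
  = −0.75 × (-0.069043) = 0.051782 substitutions/site.

0.052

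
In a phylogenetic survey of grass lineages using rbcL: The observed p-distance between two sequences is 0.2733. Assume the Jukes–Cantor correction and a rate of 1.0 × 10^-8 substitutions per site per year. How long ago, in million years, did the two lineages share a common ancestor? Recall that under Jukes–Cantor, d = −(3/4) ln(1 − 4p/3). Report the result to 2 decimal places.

d = −(3/4) ln(1 − 4p/3) = −0.75 ln(1 − 0.3644) = −0.75 ln(0.6356)
  = −0.75 × (-0.453186) = 0.339890 substitutions/site.
Under a molecular clock d = 2μt, so t = d/(2μ) = 0.339890 / (2 × 1.0 × 10^-8) = 16.99 million years.

16.99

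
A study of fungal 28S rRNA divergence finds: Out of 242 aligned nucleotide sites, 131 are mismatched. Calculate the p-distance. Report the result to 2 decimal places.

0.54

p = 131/242 = 0.541322… ≈ 0.54 (to 2 d.p.).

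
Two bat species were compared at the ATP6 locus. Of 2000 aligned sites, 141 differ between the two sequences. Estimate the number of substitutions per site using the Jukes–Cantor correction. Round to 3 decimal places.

p = 141/2000 = 0.0705.
d = −(3/4) ln(1 − 4p/3) = −0.75 ln(1 − 0.094) = −0.75 ln(0.906)
  = −0.75 × (-0.098716) = 0.074037 substitutions/site.

0.074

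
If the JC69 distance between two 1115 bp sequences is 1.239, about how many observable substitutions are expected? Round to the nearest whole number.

Invert JC69: p = (3/4)(1 − e^(−4d/3)) = 0.75 × (1 − e^(-1.652)) = 0.75 × (1 − 0.191666) = 0.606251.
Expected differing sites = pL ≈ 0.606251 × 1115 = 675.969865 ≈ 676.

676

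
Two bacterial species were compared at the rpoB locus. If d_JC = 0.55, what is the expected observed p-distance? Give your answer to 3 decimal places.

p = (3/4)(1 − e^(−4d/3)) = 0.75 × (1 − e^(-0.733333)) = 0.75 × (1 − 0.480305) = 0.389771.

0.390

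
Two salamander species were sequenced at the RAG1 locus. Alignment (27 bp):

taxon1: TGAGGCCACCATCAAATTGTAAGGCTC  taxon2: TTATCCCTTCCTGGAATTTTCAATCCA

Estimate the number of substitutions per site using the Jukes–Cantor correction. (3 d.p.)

0.882

The sequences differ at 14 of 27 sites, so p = 14/27 ≈ 0.518519.
d = −(3/4) ln(1 − 4p/3) = −0.75 ln(1 − 0.691359) = −0.75 ln(0.308641)
  = −0.75 × (-1.175576) = 0.881682 substitutions/site.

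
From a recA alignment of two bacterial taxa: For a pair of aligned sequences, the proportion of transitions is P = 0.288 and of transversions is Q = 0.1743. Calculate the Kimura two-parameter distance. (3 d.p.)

0.801

Under the Kimura two-parameter model, d = −½ ln(1 − 2P − Q) − ¼ ln(1 − 2Q).
1 − 2P − Q = 0.2497, giving −½ ln(0.2497) = 0.693748.
1 − 2Q = 0.6514, giving −¼ ln(0.6514) = 0.107158.
d = 0.693748 + 0.107158 = 0.800906.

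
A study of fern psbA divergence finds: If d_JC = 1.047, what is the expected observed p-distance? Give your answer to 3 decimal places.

0.564

p = (3/4)(1 − e^(−4d/3)) = 0.75 × (1 − e^(-1.396)) = 0.75 × (1 − 0.247585) = 0.564311.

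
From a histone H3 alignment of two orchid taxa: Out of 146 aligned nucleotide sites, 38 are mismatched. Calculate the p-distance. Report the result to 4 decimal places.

0.2603

p = 38/146 = 0.260273… ≈ 0.2603 (to 4 d.p.).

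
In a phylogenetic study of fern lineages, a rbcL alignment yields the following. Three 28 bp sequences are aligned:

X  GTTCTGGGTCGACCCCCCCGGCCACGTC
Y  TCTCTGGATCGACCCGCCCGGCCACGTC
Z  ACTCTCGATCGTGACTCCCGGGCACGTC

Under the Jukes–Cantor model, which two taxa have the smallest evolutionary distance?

X–Y: 4/28 differ, p = 0.143, d = 0.158.
X–Z: 9/28 differ, p = 0.321, d = 0.420.
Y–Z: 7/28 differ, p = 0.250, d = 0.304.
The smallest distance is between X and Y.

X and Y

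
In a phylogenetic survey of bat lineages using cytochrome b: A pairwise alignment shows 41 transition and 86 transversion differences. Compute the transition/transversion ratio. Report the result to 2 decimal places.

R = 41/86 = 0.476744… ≈ 0.48 (to 2 d.p.).

0.48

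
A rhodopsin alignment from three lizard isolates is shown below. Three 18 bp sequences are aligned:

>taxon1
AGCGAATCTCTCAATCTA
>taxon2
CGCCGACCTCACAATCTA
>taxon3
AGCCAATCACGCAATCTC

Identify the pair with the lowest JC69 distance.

taxon1–taxon2: 5/18 differ, p = 0.278, d = 0.347.
taxon1–taxon3: 4/18 differ, p = 0.222, d = 0.264.
taxon2–taxon3: 6/18 differ, p = 0.333, d = 0.441.
The smallest distance is between taxon1 and taxon3.

taxon1 and taxon3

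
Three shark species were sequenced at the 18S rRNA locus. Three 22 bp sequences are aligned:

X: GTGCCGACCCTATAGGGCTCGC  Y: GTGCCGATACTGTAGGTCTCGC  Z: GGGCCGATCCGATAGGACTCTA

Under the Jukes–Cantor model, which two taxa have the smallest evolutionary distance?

X–Y: 4/22 differ, p = 0.182, d = 0.208.
X–Z: 6/22 differ, p = 0.273, d = 0.339.
Y–Z: 7/22 differ, p = 0.318, d = 0.414.
The smallest distance is between X and Y.

X and Y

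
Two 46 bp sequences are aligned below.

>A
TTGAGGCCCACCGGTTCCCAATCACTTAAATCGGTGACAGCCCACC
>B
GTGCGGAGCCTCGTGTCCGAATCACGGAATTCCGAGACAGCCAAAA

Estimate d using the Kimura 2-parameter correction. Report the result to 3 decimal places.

0.546

Of 46 sites, 1 differences are transitions and 16 are transversions, so P = 1/46 ≈ 0.021739 and Q = 16/46 ≈ 0.347826.
Under the Kimura two-parameter model, d = −½ ln(1 − 2P − Q) − ¼ ln(1 − 2Q).
1 − 2P − Q = 0.608696, giving −½ ln(0.608696) = 0.248218.
1 − 2Q = 0.304348, giving −¼ ln(0.304348) = 0.297396.
d = 0.248218 + 0.297396 = 0.545614.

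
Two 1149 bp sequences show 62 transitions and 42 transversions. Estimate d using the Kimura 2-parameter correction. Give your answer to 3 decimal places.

0.097

P = 62/1149 ≈ 0.05396 and Q = 42/1149 ≈ 0.036554.
Under the Kimura two-parameter model, d = −½ ln(1 − 2P − Q) − ¼ ln(1 − 2Q).
1 − 2P − Q = 0.855526, giving −½ ln(0.855526) = 0.078019.
1 − 2Q = 0.926892, giving −¼ ln(0.926892) = 0.018980.
d = 0.078019 + 0.018980 = 0.096999.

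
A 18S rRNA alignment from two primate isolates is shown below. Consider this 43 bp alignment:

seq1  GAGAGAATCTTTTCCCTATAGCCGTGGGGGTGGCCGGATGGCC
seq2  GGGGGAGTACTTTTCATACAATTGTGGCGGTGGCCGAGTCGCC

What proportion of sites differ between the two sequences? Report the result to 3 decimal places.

The sequences differ at 15 of 43 positions.
p = 15/43 = 0.348837… ≈ 0.349 (to 3 d.p.).

0.349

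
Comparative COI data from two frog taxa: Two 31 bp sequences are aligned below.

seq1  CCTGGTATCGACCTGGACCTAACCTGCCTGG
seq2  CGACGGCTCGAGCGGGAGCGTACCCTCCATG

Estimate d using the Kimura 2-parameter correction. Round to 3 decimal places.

0.787

Of 31 sites, 1 differences are transitions and 13 are transversions, so P = 1/31 ≈ 0.032258 and Q = 13/31 ≈ 0.419355.
Under the Kimura two-parameter model, d = −½ ln(1 − 2P − Q) − ¼ ln(1 − 2Q).
1 − 2P − Q = 0.516129, giving −½ ln(0.516129) = 0.330699.
1 − 2Q = 0.16129, giving −¼ ln(0.16129) = 0.456138.
d = 0.330699 + 0.456138 = 0.786837.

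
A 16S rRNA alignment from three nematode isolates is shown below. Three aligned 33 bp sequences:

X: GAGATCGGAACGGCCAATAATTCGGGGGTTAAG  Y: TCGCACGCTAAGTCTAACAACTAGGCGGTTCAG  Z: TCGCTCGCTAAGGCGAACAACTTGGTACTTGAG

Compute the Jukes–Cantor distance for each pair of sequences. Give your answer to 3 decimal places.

X–Y: 14/33 sites differ → p ≈ 0.424242, d = −0.75 ln(1 − 0.565656) = 0.625439 ≈ 0.625.
X–Z: 14/33 sites differ → p ≈ 0.424242, d = −0.75 ln(1 − 0.565656) = 0.625439 ≈ 0.625.
Y–Z: 8/33 sites differ → p ≈ 0.242424, d = −0.75 ln(1 − 0.323232) = 0.292820 ≈ 0.293.

d(X,Y) = 0.625, d(X,Z) = 0.625, d(Y,Z) = 0.293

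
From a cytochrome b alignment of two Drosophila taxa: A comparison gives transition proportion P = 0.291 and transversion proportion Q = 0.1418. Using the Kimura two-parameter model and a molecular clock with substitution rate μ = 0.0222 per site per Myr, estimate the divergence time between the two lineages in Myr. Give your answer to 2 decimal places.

16.37

Under the Kimura two-parameter model, d = −½ ln(1 − 2P − Q) − ¼ ln(1 − 2Q).
1 − 2P − Q = 0.2762, giving −½ ln(0.2762) = 0.643315.
1 − 2Q = 0.7164, giving −¼ ln(0.7164) = 0.083379.
d = 0.643315 + 0.083379 = 0.726694.
Under a molecular clock d = 2μt, so t = d/(2μ) = 0.726694 / (2 × 0.0222) = 16.37 Myr.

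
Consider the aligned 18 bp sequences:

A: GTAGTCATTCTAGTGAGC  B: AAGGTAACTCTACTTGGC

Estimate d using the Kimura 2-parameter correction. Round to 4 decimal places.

Of 18 sites, 4 differences are transitions and 4 are transversions, so P = 4/18 ≈ 0.222222 and Q = 4/18 ≈ 0.222222.
Under the Kimura two-parameter model, d = −½ ln(1 − 2P − Q) − ¼ ln(1 − 2Q).
1 − 2P − Q = 0.333334, giving −½ ln(0.333334) = 0.549305.
1 − 2Q = 0.555556, giving −¼ ln(0.555556) = 0.146946.
d = 0.549305 + 0.146946 = 0.696251.

0.6963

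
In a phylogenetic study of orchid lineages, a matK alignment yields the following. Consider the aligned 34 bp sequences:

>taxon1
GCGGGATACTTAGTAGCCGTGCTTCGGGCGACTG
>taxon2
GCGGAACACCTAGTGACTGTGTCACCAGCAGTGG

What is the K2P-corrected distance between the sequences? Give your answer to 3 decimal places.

Of 34 sites, 12 differences are transitions and 3 are transversions, so P = 12/34 ≈ 0.352941 and Q = 3/34 ≈ 0.088235.
Under the Kimura two-parameter model, d = −½ ln(1 − 2P − Q) − ¼ ln(1 − 2Q).
1 − 2P − Q = 0.205883, giving −½ ln(0.205883) = 0.790224.
1 − 2Q = 0.82353, giving −¼ ln(0.82353) = 0.048539.
d = 0.790224 + 0.048539 = 0.838763.

0.839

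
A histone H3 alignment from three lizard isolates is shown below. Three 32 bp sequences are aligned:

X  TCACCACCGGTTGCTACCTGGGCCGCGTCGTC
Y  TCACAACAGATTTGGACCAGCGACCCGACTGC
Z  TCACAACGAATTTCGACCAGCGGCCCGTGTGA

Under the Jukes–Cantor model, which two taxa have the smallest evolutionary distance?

Y and Z

X–Y: 13/32 differ, p = 0.406, d = 0.585.
X–Z: 14/32 differ, p = 0.438, d = 0.657.
Y–Z: 7/32 differ, p = 0.219, d = 0.259.
The smallest distance is between Y and Z.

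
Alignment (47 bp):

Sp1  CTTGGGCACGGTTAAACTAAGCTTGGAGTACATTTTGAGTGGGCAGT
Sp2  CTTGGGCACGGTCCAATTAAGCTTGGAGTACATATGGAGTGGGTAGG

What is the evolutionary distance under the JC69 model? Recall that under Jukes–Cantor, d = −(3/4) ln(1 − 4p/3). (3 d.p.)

0.166

The sequences differ at 7 of 47 sites (13, 14, 17, 34, 36, 44, 47), so p = 7/47 ≈ 0.148936.
d = −(3/4) ln(1 − 4p/3) = −0.75 ln(1 − 0.198581) = −0.75 ln(0.801419)
  = −0.75 × (-0.221371) = 0.166028 substitutions/site.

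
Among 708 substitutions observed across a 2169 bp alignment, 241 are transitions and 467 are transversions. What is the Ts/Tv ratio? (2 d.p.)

R = 241/467 = 0.516059… ≈ 0.52 (to 2 d.p.).

0.52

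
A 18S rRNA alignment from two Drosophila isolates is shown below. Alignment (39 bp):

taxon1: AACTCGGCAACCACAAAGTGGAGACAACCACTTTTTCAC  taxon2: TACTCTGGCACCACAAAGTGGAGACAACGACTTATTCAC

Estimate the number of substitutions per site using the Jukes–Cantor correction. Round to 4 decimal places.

The sequences differ at 6 of 39 sites (1, 6, 8, 9, 29, 34), so p = 6/39 ≈ 0.153846.
d = −(3/4) ln(1 − 4p/3) = −0.75 ln(1 − 0.205128) = −0.75 ln(0.794872)
  = −0.75 × (-0.229574) = 0.172181 substitutions/site.

0.1722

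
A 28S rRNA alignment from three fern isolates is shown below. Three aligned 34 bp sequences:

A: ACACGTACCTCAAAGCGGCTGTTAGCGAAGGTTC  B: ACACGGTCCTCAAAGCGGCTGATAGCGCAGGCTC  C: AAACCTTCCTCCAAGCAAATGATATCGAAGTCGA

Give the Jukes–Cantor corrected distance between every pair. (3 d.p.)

A–B: 5/34 sites differ → p ≈ 0.147059, d = −0.75 ln(1 − 0.196079) = 0.163691 ≈ 0.164.
A–C: 13/34 sites differ → p ≈ 0.382353, d = −0.75 ln(1 − 0.509804) = 0.534712 ≈ 0.535.
B–C: 12/34 sites differ → p ≈ 0.352941, d = −0.75 ln(1 − 0.470588) = 0.476991 ≈ 0.477.

d(A,B) = 0.164, d(A,C) = 0.535, d(B,C) = 0.477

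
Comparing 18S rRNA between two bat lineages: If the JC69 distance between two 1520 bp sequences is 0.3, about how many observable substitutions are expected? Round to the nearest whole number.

376

Invert JC69: p = (3/4)(1 − e^(−4d/3)) = 0.75 × (1 − e^(-0.4)) = 0.75 × (1 − 0.670320) = 0.247260.
Expected differing sites = pL ≈ 0.247260 × 1520 = 375.8352 ≈ 376.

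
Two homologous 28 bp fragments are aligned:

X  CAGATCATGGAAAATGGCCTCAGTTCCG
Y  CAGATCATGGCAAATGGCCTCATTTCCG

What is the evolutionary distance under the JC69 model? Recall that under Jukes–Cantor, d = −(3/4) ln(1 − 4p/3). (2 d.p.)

The sequences differ at 2 of 28 sites (11, 23), so p = 2/28 ≈ 0.071429.
d = −(3/4) ln(1 − 4p/3) = −0.75 ln(1 − 0.095239) = −0.75 ln(0.904761)
  = −0.75 × (-0.100084) = 0.075063 substitutions/site.

0.08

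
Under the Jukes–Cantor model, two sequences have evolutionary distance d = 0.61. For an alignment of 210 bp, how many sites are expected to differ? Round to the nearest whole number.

88

Invert JC69: p = (3/4)(1 − e^(−4d/3)) = 0.75 × (1 − e^(-0.813333)) = 0.75 × (1 − 0.443378) = 0.417467.
Expected differing sites = pL ≈ 0.417467 × 210 = 87.66807 ≈ 88.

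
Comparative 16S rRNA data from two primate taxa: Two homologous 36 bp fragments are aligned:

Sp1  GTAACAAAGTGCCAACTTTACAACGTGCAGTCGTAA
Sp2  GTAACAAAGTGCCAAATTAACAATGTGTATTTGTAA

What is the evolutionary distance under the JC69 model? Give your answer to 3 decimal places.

0.188

The sequences differ at 6 of 36 sites (16, 19, 24, 28, 30, 32), so p = 6/36 ≈ 0.166667.
d = −(3/4) ln(1 − 4p/3) = −0.75 ln(1 − 0.222223) = −0.75 ln(0.777777)
  = −0.75 × (-0.251315) = 0.188486 substitutions/site.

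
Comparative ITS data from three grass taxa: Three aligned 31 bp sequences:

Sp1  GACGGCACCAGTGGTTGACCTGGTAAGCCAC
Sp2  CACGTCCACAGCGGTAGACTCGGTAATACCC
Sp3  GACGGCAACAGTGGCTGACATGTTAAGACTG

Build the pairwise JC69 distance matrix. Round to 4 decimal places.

Sp1–Sp2: 11/31 sites differ → p ≈ 0.354839, d = −0.75 ln(1 − 0.473119) = 0.480585 ≈ 0.4806.
Sp1–Sp3: 7/31 sites differ → p ≈ 0.225806, d = −0.75 ln(1 − 0.301075) = 0.268659 ≈ 0.2687.
Sp2–Sp3: 12/31 sites differ → p ≈ 0.387097, d = −0.75 ln(1 − 0.516129) = 0.544453 ≈ 0.5445.

d(Sp1,Sp2) = 0.4806, d(Sp1,Sp3) = 0.2687, d(Sp2,Sp3) = 0.5445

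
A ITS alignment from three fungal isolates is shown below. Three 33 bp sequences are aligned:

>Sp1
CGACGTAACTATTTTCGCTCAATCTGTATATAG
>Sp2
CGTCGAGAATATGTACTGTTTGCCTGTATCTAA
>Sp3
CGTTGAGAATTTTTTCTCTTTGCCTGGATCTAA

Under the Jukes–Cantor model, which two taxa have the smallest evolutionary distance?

Sp1–Sp2: 14/33 differ, p = 0.424, d = 0.625.
Sp1–Sp3: 14/33 differ, p = 0.424, d = 0.625.
Sp2–Sp3: 6/33 differ, p = 0.182, d = 0.208.
The smallest distance is between Sp2 and Sp3.

Sp2 and Sp3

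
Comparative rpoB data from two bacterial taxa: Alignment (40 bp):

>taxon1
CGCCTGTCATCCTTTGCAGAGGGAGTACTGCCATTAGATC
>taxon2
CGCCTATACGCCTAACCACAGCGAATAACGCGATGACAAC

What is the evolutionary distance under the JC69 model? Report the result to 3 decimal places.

0.572

The sequences differ at 16 of 40 sites, so p = 16/40 = 0.4.
d = −(3/4) ln(1 − 4p/3) = −0.75 ln(1 − 0.533333) = −0.75 ln(0.466667)
  = −0.75 × (-0.762139) = 0.571604 substitutions/site.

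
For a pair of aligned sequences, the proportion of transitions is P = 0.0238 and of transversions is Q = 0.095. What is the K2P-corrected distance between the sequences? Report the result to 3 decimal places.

Under the Kimura two-parameter model, d = −½ ln(1 − 2P − Q) − ¼ ln(1 − 2Q).
1 − 2P − Q = 0.8574, giving −½ ln(0.8574) = 0.076925.
1 − 2Q = 0.81, giving −¼ ln(0.81) = 0.052680.
d = 0.076925 + 0.052680 = 0.129605.

0.130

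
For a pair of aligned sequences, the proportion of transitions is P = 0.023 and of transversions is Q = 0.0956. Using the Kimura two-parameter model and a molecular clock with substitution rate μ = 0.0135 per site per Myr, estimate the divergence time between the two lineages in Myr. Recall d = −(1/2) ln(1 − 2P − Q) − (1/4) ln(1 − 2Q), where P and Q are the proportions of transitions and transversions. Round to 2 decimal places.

4.79

Under the Kimura two-parameter model, d = −½ ln(1 − 2P − Q) − ¼ ln(1 − 2Q).
1 − 2P − Q = 0.8584, giving −½ ln(0.8584) = 0.076343.
1 − 2Q = 0.8088, giving −¼ ln(0.8088) = 0.053051.
d = 0.076343 + 0.053051 = 0.129394.
Under a molecular clock d = 2μt, so t = d/(2μ) = 0.129394 / (2 × 0.0135) = 4.79 Myr.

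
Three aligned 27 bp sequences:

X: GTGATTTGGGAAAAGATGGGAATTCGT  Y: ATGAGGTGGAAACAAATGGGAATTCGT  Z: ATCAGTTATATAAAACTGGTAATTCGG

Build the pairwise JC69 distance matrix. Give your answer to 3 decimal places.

d(X,Y) = 0.264, d(X,Z) = 0.588, d(Y,Z) = 0.441

X–Y: 6/27 sites differ → p ≈ 0.222222, d = −0.75 ln(1 − 0.296296) = 0.263548 ≈ 0.264.
X–Z: 11/27 sites differ → p ≈ 0.407407, d = −0.75 ln(1 − 0.543209) = 0.587647 ≈ 0.588.
Y–Z: 9/27 sites differ → p ≈ 0.333333, d = −0.75 ln(1 − 0.444444) = 0.440839 ≈ 0.441.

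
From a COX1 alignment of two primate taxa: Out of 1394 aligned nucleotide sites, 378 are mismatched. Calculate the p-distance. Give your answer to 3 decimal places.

0.271

p = 378/1394 = 0.271162… ≈ 0.271 (to 3 d.p.).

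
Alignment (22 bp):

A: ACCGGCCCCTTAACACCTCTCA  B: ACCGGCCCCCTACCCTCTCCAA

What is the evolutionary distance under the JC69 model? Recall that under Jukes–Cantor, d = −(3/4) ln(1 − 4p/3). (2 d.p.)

0.34

The sequences differ at 6 of 22 sites (10, 13, 15, 16, 20, 21), so p = 6/22 ≈ 0.272727.
d = −(3/4) ln(1 − 4p/3) = −0.75 ln(1 − 0.363636) = −0.75 ln(0.636364)
  = −0.75 × (-0.451985) = 0.338989 substitutions/site.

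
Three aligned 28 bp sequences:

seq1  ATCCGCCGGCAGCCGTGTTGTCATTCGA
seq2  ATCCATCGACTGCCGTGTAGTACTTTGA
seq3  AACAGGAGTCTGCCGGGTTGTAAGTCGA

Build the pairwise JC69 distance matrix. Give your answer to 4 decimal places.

d(seq1,seq2) = 0.3597, d(seq1,seq3) = 0.4197, d(seq2,seq3) = 0.5565

seq1–seq2: 8/28 sites differ → p ≈ 0.285714, d = −0.75 ln(1 − 0.380952) = 0.359679 ≈ 0.3597.
seq1–seq3: 9/28 sites differ → p ≈ 0.321429, d = −0.75 ln(1 − 0.428572) = 0.419713 ≈ 0.4197.
seq2–seq3: 11/28 sites differ → p ≈ 0.392857, d = −0.75 ln(1 − 0.523809) = 0.556452 ≈ 0.5565.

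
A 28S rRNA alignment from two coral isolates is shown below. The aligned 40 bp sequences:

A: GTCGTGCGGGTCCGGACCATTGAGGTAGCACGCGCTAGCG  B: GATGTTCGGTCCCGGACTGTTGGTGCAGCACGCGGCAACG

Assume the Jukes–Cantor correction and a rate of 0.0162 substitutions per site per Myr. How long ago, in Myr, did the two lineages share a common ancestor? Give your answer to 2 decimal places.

The sequences differ at 13 of 40 sites, so p = 13/40 = 0.325.
d = −(3/4) ln(1 − 4p/3) = −0.75 ln(1 − 0.433333) = −0.75 ln(0.566667)
  = −0.75 × (-0.567983) = 0.425987 substitutions/site.
Under a molecular clock d = 2μt, so t = d/(2μ) = 0.425987 / (2 × 0.0162) = 13.15 Myr.

13.15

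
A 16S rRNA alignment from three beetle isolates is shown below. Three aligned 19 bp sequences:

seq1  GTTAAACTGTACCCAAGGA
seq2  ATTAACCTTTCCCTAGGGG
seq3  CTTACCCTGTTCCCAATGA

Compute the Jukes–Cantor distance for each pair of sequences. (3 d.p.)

seq1–seq2: 7/19 sites differ → p ≈ 0.368421, d = −0.75 ln(1 − 0.491228) = 0.506816 ≈ 0.507.
seq1–seq3: 5/19 sites differ → p ≈ 0.263158, d = −0.75 ln(1 − 0.350877) = 0.324100 ≈ 0.324.
seq2–seq3: 8/19 sites differ → p ≈ 0.421053, d = −0.75 ln(1 − 0.561404) = 0.618132 ≈ 0.618.

d(seq1,seq2) = 0.507, d(seq1,seq3) = 0.324, d(seq2,seq3) = 0.618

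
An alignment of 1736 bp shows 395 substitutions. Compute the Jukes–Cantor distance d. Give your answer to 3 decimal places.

0.271

p = 395/1736 ≈ 0.227535.
d = −(3/4) ln(1 − 4p/3) = −0.75 ln(1 − 0.30338) = −0.75 ln(0.69662)
  = −0.75 × (-0.361515) = 0.271136 substitutions/site.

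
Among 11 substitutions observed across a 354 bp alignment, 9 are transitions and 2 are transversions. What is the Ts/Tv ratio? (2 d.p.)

4.50

R = 9/2 = 4.50.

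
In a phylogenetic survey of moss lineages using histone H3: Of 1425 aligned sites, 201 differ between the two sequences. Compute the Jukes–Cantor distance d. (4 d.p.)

0.1563

p = 201/1425 ≈ 0.141053.
d = −(3/4) ln(1 − 4p/3) = −0.75 ln(1 − 0.188071) = −0.75 ln(0.811929)
  = −0.75 × (-0.208342) = 0.156257 substitutions/site.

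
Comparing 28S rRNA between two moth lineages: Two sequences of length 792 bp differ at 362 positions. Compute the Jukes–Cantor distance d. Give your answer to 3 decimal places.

p = 362/792 ≈ 0.457071.
d = −(3/4) ln(1 − 4p/3) = −0.75 ln(1 − 0.609428) = −0.75 ln(0.390572)
  = −0.75 × (-0.940143) = 0.705107 substitutions/site.

0.705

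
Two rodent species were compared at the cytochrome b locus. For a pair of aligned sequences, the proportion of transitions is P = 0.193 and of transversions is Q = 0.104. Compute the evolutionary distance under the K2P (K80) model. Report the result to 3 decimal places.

Under the Kimura two-parameter model, d = −½ ln(1 − 2P − Q) − ¼ ln(1 − 2Q).
1 − 2P − Q = 0.51, giving −½ ln(0.51) = 0.336672.
1 − 2Q = 0.792, giving −¼ ln(0.792) = 0.058298.
d = 0.336672 + 0.058298 = 0.394970.

0.395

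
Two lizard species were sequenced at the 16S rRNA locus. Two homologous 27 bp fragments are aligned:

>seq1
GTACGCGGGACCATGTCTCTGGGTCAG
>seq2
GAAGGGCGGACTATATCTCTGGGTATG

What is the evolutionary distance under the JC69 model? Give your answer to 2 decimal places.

The sequences differ at 8 of 27 sites (2, 4, 6, 7, 12, 15, 25, 26), so p = 8/27 ≈ 0.296296.
d = −(3/4) ln(1 − 4p/3) = −0.75 ln(1 − 0.395061) = −0.75 ln(0.604939)
  = −0.75 × (-0.502628) = 0.376971 substitutions/site.

0.38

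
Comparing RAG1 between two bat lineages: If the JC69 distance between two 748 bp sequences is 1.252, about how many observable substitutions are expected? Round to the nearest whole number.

455

Invert JC69: p = (3/4)(1 − e^(−4d/3)) = 0.75 × (1 − e^(-1.669333)) = 0.75 × (1 − 0.188373) = 0.608720.
Expected differing sites = pL ≈ 0.608720 × 748 = 455.32256 ≈ 455.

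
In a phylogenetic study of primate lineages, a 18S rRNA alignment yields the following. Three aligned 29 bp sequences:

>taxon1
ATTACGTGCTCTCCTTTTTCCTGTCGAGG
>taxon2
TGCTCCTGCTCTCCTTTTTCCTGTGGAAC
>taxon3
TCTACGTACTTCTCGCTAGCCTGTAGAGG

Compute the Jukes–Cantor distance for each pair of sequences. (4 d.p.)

d(taxon1,taxon2) = 0.3439, d(taxon1,taxon3) = 0.5285, d(taxon2,taxon3) = 0.8776

taxon1–taxon2: 8/29 sites differ → p ≈ 0.275862, d = −0.75 ln(1 − 0.367816) = 0.343931 ≈ 0.3439.
taxon1–taxon3: 11/29 sites differ → p ≈ 0.37931, d = −0.75 ln(1 − 0.505747) = 0.528531 ≈ 0.5285.
taxon2–taxon3: 15/29 sites differ → p ≈ 0.517241, d = −0.75 ln(1 − 0.689655) = 0.877553 ≈ 0.8776.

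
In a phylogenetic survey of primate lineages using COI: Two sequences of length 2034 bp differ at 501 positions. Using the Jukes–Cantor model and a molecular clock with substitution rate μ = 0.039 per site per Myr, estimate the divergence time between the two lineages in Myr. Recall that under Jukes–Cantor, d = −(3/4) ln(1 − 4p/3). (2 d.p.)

p = 501/2034 ≈ 0.246313.
d = −(3/4) ln(1 − 4p/3) = −0.75 ln(1 − 0.328417) = −0.75 ln(0.671583)
  = −0.75 × (-0.398118) = 0.298589 substitutions/site.
Under a molecular clock d = 2μt, so t = d/(2μ) = 0.298589 / (2 × 0.039) = 3.83 Myr.

3.83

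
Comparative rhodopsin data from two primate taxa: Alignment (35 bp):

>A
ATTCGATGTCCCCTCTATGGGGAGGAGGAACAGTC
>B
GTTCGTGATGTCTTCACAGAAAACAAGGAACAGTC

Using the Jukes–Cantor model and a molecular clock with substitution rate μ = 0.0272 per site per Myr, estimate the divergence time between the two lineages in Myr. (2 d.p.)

The sequences differ at 15 of 35 sites, so p = 15/35 ≈ 0.428571.
d = −(3/4) ln(1 − 4p/3) = −0.75 ln(1 − 0.571428) = −0.75 ln(0.428572)
  = −0.75 × (-0.847297) = 0.635473 substitutions/site.
Under a molecular clock d = 2μt, so t = d/(2μ) = 0.635473 / (2 × 0.0272) = 11.68 Myr.

11.68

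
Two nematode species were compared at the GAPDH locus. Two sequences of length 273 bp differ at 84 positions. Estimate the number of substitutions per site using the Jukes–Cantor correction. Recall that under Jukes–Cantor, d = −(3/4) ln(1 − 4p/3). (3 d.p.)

p = 84/273 ≈ 0.307692.
d = −(3/4) ln(1 − 4p/3) = −0.75 ln(1 − 0.410256) = −0.75 ln(0.589744)
  = −0.75 × (-0.528067) = 0.396050 substitutions/site.

0.396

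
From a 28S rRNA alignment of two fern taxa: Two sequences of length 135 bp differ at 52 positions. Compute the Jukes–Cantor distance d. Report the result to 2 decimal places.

0.54

p = 52/135 ≈ 0.385185.
d = −(3/4) ln(1 − 4p/3) = −0.75 ln(1 − 0.51358) = −0.75 ln(0.48642)
  = −0.75 × (-0.720683) = 0.540512 substitutions/site.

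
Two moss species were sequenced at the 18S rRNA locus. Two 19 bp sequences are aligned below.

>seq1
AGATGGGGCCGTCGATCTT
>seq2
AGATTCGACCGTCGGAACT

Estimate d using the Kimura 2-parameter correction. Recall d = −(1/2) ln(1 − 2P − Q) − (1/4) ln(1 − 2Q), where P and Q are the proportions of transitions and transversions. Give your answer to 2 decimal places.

Of 19 sites, 3 differences are transitions and 4 are transversions, so P = 3/19 ≈ 0.157895 and Q = 4/19 ≈ 0.210526.
Under the Kimura two-parameter model, d = −½ ln(1 − 2P − Q) − ¼ ln(1 − 2Q).
1 − 2P − Q = 0.473684, giving −½ ln(0.473684) = 0.373607.
1 − 2Q = 0.578948, giving −¼ ln(0.578948) = 0.136636.
d = 0.373607 + 0.136636 = 0.510243.

0.51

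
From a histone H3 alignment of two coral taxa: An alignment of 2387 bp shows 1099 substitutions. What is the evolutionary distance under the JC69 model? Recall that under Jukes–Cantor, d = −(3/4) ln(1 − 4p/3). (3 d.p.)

0.714

p = 1099/2387 ≈ 0.460411.
d = −(3/4) ln(1 − 4p/3) = −0.75 ln(1 − 0.613881) = −0.75 ln(0.386119)
  = −0.75 × (-0.951610) = 0.713708 substitutions/site.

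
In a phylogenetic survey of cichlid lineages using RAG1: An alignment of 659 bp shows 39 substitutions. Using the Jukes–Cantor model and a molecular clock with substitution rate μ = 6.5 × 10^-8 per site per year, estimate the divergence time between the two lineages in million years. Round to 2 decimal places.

0.47

p = 39/659 ≈ 0.059181.
d = −(3/4) ln(1 − 4p/3) = −0.75 ln(1 − 0.078908) = −0.75 ln(0.921092)
  = −0.75 × (-0.082195) = 0.061646 substitutions/site.
Under a molecular clock d = 2μt, so t = d/(2μ) = 0.061646 / (2 × 6.5 × 10^-8) = 0.47 million years.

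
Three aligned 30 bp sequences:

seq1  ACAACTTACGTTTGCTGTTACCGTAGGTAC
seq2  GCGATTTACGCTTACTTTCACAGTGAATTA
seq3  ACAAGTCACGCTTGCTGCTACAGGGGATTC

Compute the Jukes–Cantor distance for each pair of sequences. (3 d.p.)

d(seq1,seq2) = 0.647, d(seq1,seq3) = 0.383, d(seq2,seq3) = 0.503

seq1–seq2: 13/30 sites differ → p ≈ 0.433333, d = −0.75 ln(1 − 0.577777) = 0.646666 ≈ 0.647.
seq1–seq3: 9/30 sites differ → p = 0.3, d = −0.75 ln(1 − 0.4) = 0.383119 ≈ 0.383.
seq2–seq3: 11/30 sites differ → p ≈ 0.366667, d = −0.75 ln(1 − 0.488889) = 0.503376 ≈ 0.503.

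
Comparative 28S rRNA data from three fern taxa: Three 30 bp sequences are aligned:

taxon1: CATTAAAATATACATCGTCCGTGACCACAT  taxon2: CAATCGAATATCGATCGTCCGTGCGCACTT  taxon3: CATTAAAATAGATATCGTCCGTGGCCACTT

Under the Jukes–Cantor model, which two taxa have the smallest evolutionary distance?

taxon1 and taxon3

taxon1–taxon2: 8/30 differ, p = 0.267, d = 0.330.
taxon1–taxon3: 4/30 differ, p = 0.133, d = 0.147.
taxon2–taxon3: 8/30 differ, p = 0.267, d = 0.330.
The smallest distance is between taxon1 and taxon3.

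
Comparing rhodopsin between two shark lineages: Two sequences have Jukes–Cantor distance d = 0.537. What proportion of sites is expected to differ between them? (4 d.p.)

0.3835

p = (3/4)(1 − e^(−4d/3)) = 0.75 × (1 − e^(-0.716)) = 0.75 × (1 − 0.488703) = 0.383473.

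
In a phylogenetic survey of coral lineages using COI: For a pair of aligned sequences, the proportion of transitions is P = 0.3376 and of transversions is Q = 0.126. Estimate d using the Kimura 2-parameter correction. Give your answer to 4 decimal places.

Under the Kimura two-parameter model, d = −½ ln(1 − 2P − Q) − ¼ ln(1 − 2Q).
1 − 2P − Q = 0.1988, giving −½ ln(0.1988) = 0.807728.
1 − 2Q = 0.748, giving −¼ ln(0.748) = 0.072588.
d = 0.807728 + 0.072588 = 0.880316.

0.8803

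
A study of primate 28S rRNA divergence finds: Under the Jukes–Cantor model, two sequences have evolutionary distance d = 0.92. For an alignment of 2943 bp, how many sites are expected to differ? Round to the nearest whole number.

1560

Invert JC69: p = (3/4)(1 − e^(−4d/3)) = 0.75 × (1 − e^(-1.226667)) = 0.75 × (1 − 0.293268) = 0.530049.
Expected differing sites = pL ≈ 0.530049 × 2943 = 1559.934207 ≈ 1560.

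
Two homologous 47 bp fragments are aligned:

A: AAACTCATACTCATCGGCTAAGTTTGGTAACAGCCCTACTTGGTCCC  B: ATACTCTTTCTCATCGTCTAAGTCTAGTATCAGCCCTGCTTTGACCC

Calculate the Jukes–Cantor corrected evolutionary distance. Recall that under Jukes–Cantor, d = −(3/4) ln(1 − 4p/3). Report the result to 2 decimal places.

The sequences differ at 10 of 47 sites (2, 7, 9, 17, 24, 26, 30, 38, 42, 44), so p = 10/47 ≈ 0.212766.
d = −(3/4) ln(1 − 4p/3) = −0.75 ln(1 − 0.283688) = −0.75 ln(0.716312)
  = −0.75 × (-0.333639) = 0.250229 substitutions/site.

0.25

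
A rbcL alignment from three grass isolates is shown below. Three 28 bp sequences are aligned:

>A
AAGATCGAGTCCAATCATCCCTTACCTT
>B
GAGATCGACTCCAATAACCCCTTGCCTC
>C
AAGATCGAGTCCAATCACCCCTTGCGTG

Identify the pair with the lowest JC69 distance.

A and C

A–B: 6/28 differ, p = 0.214, d = 0.252.
A–C: 4/28 differ, p = 0.143, d = 0.158.
B–C: 5/28 differ, p = 0.179, d = 0.204.
The smallest distance is between A and C.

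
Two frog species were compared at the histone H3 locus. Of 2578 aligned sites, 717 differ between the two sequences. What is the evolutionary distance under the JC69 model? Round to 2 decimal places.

0.35

p = 717/2578 ≈ 0.278123.
d = −(3/4) ln(1 − 4p/3) = −0.75 ln(1 − 0.370831) = −0.75 ln(0.629169)
  = −0.75 × (-0.463355) = 0.347516 substitutions/site.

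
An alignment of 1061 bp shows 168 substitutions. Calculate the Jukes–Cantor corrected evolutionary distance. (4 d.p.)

p = 168/1061 ≈ 0.158341.
d = −(3/4) ln(1 − 4p/3) = −0.75 ln(1 − 0.211121) = −0.75 ln(0.788879)
  = −0.75 × (-0.237142) = 0.177857 substitutions/site.

0.1779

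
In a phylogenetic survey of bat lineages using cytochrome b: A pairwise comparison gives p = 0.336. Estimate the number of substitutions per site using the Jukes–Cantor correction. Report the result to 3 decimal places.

0.446

d = −(3/4) ln(1 − 4p/3) = −0.75 ln(1 − 0.448) = −0.75 ln(0.552)
  = −0.75 × (-0.594207) = 0.445655 substitutions/site.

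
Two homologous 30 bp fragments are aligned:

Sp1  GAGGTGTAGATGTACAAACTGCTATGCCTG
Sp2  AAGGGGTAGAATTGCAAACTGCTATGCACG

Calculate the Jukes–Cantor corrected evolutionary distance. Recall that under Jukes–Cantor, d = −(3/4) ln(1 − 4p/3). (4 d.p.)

The sequences differ at 7 of 30 sites (1, 5, 11, 12, 14, 28, 29), so p = 7/30 ≈ 0.233333.
d = −(3/4) ln(1 − 4p/3) = −0.75 ln(1 − 0.311111) = −0.75 ln(0.688889)
  = −0.75 × (-0.372675) = 0.279506 substitutions/site.

0.2795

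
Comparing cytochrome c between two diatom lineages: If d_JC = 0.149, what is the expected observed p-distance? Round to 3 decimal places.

0.135

p = (3/4)(1 − e^(−4d/3)) = 0.75 × (1 − e^(-0.198667)) = 0.75 × (1 − 0.819823) = 0.135133.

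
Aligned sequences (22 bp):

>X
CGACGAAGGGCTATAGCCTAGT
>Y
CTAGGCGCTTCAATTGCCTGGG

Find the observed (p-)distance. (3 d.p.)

0.500

The sequences differ at 11 of 22 positions.
p = 11/22 = 0.500.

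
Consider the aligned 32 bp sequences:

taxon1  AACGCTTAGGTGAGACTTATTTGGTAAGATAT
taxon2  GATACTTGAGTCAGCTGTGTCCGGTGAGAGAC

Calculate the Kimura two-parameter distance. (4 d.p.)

Of 32 sites, 11 differences are transitions and 4 are transversions, so P = 11/32 = 0.34375 and Q = 4/32 = 0.125.
Under the Kimura two-parameter model, d = −½ ln(1 − 2P − Q) − ¼ ln(1 − 2Q).
1 − 2P − Q = 0.1875, giving −½ ln(0.1875) = 0.836988.
1 − 2Q = 0.75, giving −¼ ln(0.75) = 0.071921.
d = 0.836988 + 0.071921 = 0.908909.

0.9089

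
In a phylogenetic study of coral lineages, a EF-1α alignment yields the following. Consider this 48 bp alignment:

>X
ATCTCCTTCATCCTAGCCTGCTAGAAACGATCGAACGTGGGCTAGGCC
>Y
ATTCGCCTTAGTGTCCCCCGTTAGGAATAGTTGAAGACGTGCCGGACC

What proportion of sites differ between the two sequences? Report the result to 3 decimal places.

0.500

The sequences differ at 24 of 48 positions.
p = 24/48 = 0.500.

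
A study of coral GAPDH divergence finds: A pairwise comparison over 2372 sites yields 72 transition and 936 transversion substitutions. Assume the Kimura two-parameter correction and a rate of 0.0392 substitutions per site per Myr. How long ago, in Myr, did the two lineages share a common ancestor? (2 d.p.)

8.84

P = 72/2372 ≈ 0.030354 and Q = 936/2372 ≈ 0.394604.
Under the Kimura two-parameter model, d = −½ ln(1 − 2P − Q) − ¼ ln(1 − 2Q).
1 − 2P − Q = 0.544688, giving −½ ln(0.544688) = 0.303771.
1 − 2Q = 0.210792, giving −¼ ln(0.210792) = 0.389221.
d = 0.303771 + 0.389221 = 0.692992.
Under a molecular clock d = 2μt, so t = d/(2μ) = 0.692992 / (2 × 0.0392) = 8.84 Myr.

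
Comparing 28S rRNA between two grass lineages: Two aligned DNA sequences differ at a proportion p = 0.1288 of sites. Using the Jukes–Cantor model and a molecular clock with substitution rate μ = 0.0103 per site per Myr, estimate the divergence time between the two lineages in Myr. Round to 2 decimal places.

6.86

d = −(3/4) ln(1 − 4p/3) = −0.75 ln(1 − 0.171733) = −0.75 ln(0.828267)
  = −0.75 × (-0.188420) = 0.141315 substitutions/site.
Under a molecular clock d = 2μt, so t = d/(2μ) = 0.141315 / (2 × 0.0103) = 6.86 Myr.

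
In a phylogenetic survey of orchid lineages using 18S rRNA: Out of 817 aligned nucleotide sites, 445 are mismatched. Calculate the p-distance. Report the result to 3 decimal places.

p = 445/817 = 0.544675… ≈ 0.545 (to 3 d.p.).

0.545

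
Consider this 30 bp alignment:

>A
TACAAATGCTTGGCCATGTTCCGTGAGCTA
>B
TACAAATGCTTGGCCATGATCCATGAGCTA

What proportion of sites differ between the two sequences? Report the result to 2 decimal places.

0.07

The sequences differ at 2 of 30 positions (sites 19, 23).
p = 2/30 = 0.066666… ≈ 0.07 (to 2 d.p.).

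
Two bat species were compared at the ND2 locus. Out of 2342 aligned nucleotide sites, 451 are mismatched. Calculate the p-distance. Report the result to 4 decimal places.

p = 451/2342 = 0.192570… ≈ 0.1926 (to 4 d.p.).

0.1926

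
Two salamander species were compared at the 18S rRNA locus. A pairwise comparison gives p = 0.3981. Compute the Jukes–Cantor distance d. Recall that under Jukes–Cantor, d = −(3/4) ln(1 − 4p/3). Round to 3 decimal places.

d = −(3/4) ln(1 − 4p/3) = −0.75 ln(1 − 0.5308) = −0.75 ln(0.4692)
  = −0.75 × (-0.756726) = 0.567545 substitutions/site.

0.568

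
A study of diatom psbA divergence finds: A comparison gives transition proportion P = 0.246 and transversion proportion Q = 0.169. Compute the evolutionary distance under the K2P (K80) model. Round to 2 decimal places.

0.64

Under the Kimura two-parameter model, d = −½ ln(1 − 2P − Q) − ¼ ln(1 − 2Q).
1 − 2P − Q = 0.339, giving −½ ln(0.339) = 0.540878.
1 − 2Q = 0.662, giving −¼ ln(0.662) = 0.103122.
d = 0.540878 + 0.103122 = 0.644000.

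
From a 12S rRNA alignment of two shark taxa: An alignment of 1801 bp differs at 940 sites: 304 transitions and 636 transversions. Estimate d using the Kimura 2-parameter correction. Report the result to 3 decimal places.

0.893

P = 304/1801 ≈ 0.168795 and Q = 636/1801 ≈ 0.353137.
Under the Kimura two-parameter model, d = −½ ln(1 − 2P − Q) − ¼ ln(1 − 2Q).
1 − 2P − Q = 0.309273, giving −½ ln(0.309273) = 0.586765.
1 − 2Q = 0.293726, giving −¼ ln(0.293726) = 0.306277.
d = 0.586765 + 0.306277 = 0.893042.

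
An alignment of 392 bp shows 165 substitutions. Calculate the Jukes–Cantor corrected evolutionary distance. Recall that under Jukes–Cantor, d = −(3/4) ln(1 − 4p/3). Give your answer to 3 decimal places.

p = 165/392 ≈ 0.420918.
d = −(3/4) ln(1 − 4p/3) = −0.75 ln(1 − 0.561224) = −0.75 ln(0.438776)
  = −0.75 × (-0.823766) = 0.617825 substitutions/site.

0.618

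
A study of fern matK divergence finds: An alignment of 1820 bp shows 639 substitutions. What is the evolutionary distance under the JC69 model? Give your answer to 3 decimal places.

p = 639/1820 ≈ 0.351099.
d = −(3/4) ln(1 − 4p/3) = −0.75 ln(1 − 0.468132) = −0.75 ln(0.531868)
  = −0.75 × (-0.631360) = 0.473520 substitutions/site.

0.474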